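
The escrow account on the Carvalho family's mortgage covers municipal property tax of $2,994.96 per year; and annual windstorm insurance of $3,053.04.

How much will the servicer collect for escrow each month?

$504.00

Municipal property tax: $2,994.96 annually
Windstorm insurance: $3,053.04 annually
Combined annual = $6,048.00
Monthly = $6,048.00 / 12 = $504.00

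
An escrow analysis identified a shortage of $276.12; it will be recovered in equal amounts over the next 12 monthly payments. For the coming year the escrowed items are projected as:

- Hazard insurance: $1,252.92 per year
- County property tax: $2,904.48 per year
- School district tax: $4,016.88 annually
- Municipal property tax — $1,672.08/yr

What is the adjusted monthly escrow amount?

Hazard insurance: $1,252.92/yr
County property tax: $2,904.48/yr
School district tax: $4,016.88/yr
Municipal property tax: $1,672.08/yr
Yearly total = $1,252.92 + $2,904.48 + $4,016.88 + $1,672.08 = $9,846.36
Per month = $9,846.36 ÷ 12 = $820.53
Monthly shortage recovery: $276.12 / 12 = $23.01
New monthly escrow = $820.53 + $23.01 = $843.54

$843.54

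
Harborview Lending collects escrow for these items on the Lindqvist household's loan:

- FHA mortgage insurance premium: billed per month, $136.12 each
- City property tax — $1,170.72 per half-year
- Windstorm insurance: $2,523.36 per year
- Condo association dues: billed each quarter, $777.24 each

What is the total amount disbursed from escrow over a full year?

$9,607.20

FHA mortgage insurance premium = $136.12 × 12 = $1,633.44
City property tax = $1,170.72 × 2 = $2,341.44
Windstorm insurance = $2,523.36
Condo association dues = $777.24 × 4 = $3,108.96
Annual escrow total = $1,633.44 + $2,341.44 + $2,523.36 + $3,108.96 = $9,607.20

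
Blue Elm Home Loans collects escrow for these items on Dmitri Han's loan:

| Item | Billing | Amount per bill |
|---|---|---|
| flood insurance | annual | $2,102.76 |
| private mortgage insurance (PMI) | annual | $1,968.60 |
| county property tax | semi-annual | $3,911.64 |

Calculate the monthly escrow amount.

Flood insurance — $2,102.76/yr
Private mortgage insurance (PMI) — $1,968.60/yr
County property tax — $3,911.64 × 2 = $7,823.28/yr
Total annual escrow = $11,894.64
Monthly = $11,894.64 ÷ 12 = $991.22

$991.22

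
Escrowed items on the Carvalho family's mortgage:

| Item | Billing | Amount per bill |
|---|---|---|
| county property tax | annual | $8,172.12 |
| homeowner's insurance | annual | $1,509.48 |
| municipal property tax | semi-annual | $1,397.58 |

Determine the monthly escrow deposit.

$1,039.73

County property tax — $8,172.12 annually
Homeowner's insurance — $1,509.48 annually
Municipal property tax — $1,397.58 × 2 = $2,795.16 annually
Annual escrow total = $12,476.76
Monthly = $12,476.76 / 12 = $1,039.73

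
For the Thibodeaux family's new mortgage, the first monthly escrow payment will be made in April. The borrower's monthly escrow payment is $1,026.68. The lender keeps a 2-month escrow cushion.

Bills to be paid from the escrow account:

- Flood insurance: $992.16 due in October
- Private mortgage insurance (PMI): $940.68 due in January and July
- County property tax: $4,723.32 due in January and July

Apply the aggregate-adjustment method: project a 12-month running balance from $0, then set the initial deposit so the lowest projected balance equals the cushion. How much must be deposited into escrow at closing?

$4,106.72

Cushion = 2 × $1,026.68 = $2,053.36
Trial balance (start $0, +$1,026.68 each month, − disbursements):
  Apr: +$1,026.68 → $1,026.68
  May: +$1,026.68 → $2,053.36
  Jun: +$1,026.68 → $3,080.04
  Jul: +$1,026.68 − $5,664.00 → -$1,557.28
  Aug: +$1,026.68 → -$530.60
  Sep: +$1,026.68 → $496.08
  Oct: +$1,026.68 − $992.16 → $530.60
  Nov: +$1,026.68 → $1,557.28
  Dec: +$1,026.68 → $2,583.96
  Jan: +$1,026.68 − $5,664.00 → -$2,053.36
  Feb: +$1,026.68 → -$1,026.68
  Mar: +$1,026.68 → $0.00
Lowest trial balance = -$2,053.36 (Jan)
Initial deposit = cushion − low point = $2,053.36 − (-$2,053.36) = $4,106.72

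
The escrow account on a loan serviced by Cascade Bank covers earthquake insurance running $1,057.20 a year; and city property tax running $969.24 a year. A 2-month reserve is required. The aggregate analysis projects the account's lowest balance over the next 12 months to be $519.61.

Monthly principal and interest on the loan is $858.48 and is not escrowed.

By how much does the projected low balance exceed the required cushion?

$181.87

Earthquake insurance: $1,057.20 annually
City property tax: $969.24 annually
Combined annual = $2,026.44
Monthly escrow = $2,026.44 / 12 = $168.87
Cushion = 2 × $168.87 = $337.74
Excess over cushion: $519.61 − $337.74 = $181.87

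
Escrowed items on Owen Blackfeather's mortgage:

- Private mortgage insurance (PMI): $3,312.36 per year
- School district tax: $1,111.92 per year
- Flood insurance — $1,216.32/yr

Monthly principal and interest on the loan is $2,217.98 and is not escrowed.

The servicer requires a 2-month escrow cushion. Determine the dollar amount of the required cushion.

$940.10

Private mortgage insurance (PMI) — $3,312.36/yr
School district tax — $1,111.92/yr
Flood insurance — $1,216.32/yr
Total per year = $5,640.60
Monthly escrow = $5,640.60 ÷ 12 = $470.05
Cushion = 2 × $470.05 = $940.10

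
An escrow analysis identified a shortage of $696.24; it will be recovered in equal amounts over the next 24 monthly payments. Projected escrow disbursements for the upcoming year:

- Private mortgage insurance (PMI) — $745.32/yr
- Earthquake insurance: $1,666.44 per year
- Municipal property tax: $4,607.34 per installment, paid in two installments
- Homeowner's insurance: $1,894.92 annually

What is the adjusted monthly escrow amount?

$1,155.79

Private mortgage insurance (PMI) — $745.32
Earthquake insurance — $1,666.44
Municipal property tax — $4,607.34 × 2 = $9,214.68
Homeowner's insurance — $1,894.92
Combined annual = $13,521.36
Base monthly escrow = $13,521.36 ÷ 12 = $1,126.78
Monthly shortage recovery: $696.24 / 24 = $29.01
Adjusted monthly = $1,126.78 + $29.01 = $1,155.79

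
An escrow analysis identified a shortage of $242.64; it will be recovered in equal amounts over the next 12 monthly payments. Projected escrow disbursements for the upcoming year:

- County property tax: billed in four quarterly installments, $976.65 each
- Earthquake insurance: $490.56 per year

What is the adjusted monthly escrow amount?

County property tax = $976.65 × 4 = $3,906.60
Earthquake insurance = $490.56
Combined annual = $3,906.60 + $490.56 = $4,397.16
Per month = $4,397.16 / 12 = $366.43
Monthly shortage recovery: $242.64 ÷ 12 = $20.22
New monthly escrow = $366.43 + $20.22 = $386.65

$386.65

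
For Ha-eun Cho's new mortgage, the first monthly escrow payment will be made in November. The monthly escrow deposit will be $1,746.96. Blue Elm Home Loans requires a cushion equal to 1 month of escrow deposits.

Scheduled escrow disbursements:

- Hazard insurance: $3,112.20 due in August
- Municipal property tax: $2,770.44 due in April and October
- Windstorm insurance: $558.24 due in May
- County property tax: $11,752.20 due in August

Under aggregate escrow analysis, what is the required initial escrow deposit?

Cushion = 1 × $1,746.96 = $1,746.96
Trial balance (start $0, +$1,746.96 each month, − disbursements):
  Nov: +$1,746.96 → $1,746.96
  Dec: +$1,746.96 → $3,493.92
  Jan: +$1,746.96 → $5,240.88
  Feb: +$1,746.96 → $6,987.84
  Mar: +$1,746.96 → $8,734.80
  Apr: +$1,746.96 − $2,770.44 → $7,711.32
  May: +$1,746.96 − $558.24 → $8,900.04
  Jun: +$1,746.96 → $10,647.00
  Jul: +$1,746.96 → $12,393.96
  Aug: +$1,746.96 − $14,864.40 → -$723.48
  Sep: +$1,746.96 → $1,023.48
  Oct: +$1,746.96 − $2,770.44 → $0.00
Lowest trial balance = -$723.48 (Aug)
Initial deposit = cushion − low point = $1,746.96 − (-$723.48) = $2,470.44

$2,470.44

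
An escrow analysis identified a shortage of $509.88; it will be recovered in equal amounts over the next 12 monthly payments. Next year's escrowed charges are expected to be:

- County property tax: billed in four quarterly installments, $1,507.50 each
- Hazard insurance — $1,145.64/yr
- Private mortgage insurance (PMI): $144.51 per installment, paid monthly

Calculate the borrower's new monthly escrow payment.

$784.97

County property tax = $1,507.50 × 4 = $6,030.00 annually
Hazard insurance = $1,145.64 annually
Private mortgage insurance (PMI) = $144.51 × 12 = $1,734.12 annually
Total annual escrow = $8,909.76
Base monthly escrow = $8,909.76 ÷ 12 = $742.48
Shortage per month = $509.88 / 12 = $42.49
New monthly escrow = $742.48 + $42.49 = $784.97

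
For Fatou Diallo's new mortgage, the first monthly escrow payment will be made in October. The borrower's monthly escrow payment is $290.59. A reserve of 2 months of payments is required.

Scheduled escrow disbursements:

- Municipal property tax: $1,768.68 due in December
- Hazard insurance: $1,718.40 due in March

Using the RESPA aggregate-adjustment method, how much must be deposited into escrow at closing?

Cushion = 2 × $290.59 = $581.18
Trial balance (start $0, +$290.59 each month, − disbursements):
  Oct: +$290.59 → $290.59
  Nov: +$290.59 → $581.18
  Dec: +$290.59 − $1,768.68 → -$896.91
  Jan: +$290.59 → -$606.32
  Feb: +$290.59 → -$315.73
  Mar: +$290.59 − $1,718.40 → -$1,743.54
  Apr: +$290.59 → -$1,452.95
  May: +$290.59 → -$1,162.36
  Jun: +$290.59 → -$871.77
  Jul: +$290.59 → -$581.18
  Aug: +$290.59 → -$290.59
  Sep: +$290.59 → $0.00
Lowest trial balance = -$1,743.54 (Mar)
Initial deposit = cushion − low point = $581.18 − (-$1,743.54) = $2,324.72

$2,324.72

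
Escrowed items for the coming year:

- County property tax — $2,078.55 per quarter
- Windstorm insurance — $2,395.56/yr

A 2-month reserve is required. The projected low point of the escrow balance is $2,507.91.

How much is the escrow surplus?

$722.95

County property tax: $2,078.55 × 4 = $8,314.20 per year
Windstorm insurance: $2,395.56 per year
Total per year = $8,314.20 + $2,395.56 = $10,709.76
Base monthly escrow = $10,709.76 ÷ 12 = $892.48
Cushion = 2 × $892.48 = $1,784.96
Surplus = $2,507.91 − $1,784.96 = $722.95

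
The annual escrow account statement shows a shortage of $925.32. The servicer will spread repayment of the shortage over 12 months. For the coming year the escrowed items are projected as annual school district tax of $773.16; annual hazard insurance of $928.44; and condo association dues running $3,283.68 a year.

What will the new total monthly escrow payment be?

School district tax = $773.16 per year
Hazard insurance = $928.44 per year
Condo association dues = $3,283.68 per year
Annual escrow total = $773.16 + $928.44 + $3,283.68 = $4,985.28
Monthly escrow = $4,985.28 / 12 = $415.44
Monthly shortage recovery: $925.32 ÷ 12 = $77.11
Adjusted monthly = $415.44 + $77.11 = $492.55

$492.55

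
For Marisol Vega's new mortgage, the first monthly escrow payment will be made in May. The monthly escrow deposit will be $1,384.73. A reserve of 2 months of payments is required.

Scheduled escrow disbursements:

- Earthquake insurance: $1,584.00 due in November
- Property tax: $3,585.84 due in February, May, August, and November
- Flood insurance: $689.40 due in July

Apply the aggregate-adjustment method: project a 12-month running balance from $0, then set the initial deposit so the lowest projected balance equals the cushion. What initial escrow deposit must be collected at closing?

Cushion = 2 × $1,384.73 = $2,769.46
Trial balance (start $0, +$1,384.73 each month, − disbursements):
  May: +$1,384.73 − $3,585.84 → -$2,201.11
  Jun: +$1,384.73 → -$816.38
  Jul: +$1,384.73 − $689.40 → -$121.05
  Aug: +$1,384.73 − $3,585.84 → -$2,322.16
  Sep: +$1,384.73 → -$937.43
  Oct: +$1,384.73 → $447.30
  Nov: +$1,384.73 − $5,169.84 → -$3,337.81
  Dec: +$1,384.73 → -$1,953.08
  Jan: +$1,384.73 → -$568.35
  Feb: +$1,384.73 − $3,585.84 → -$2,769.46
  Mar: +$1,384.73 → -$1,384.73
  Apr: +$1,384.73 → $0.00
Lowest trial balance = -$3,337.81 (Nov)
Initial deposit = cushion − low point = $2,769.46 − (-$3,337.81) = $6,107.27

$6,107.27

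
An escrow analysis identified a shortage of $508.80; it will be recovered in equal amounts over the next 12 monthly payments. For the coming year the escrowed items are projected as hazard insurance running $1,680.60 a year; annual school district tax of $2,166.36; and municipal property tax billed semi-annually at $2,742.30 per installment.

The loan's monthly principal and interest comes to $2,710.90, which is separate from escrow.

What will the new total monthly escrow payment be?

$820.03

Hazard insurance = $1,680.60 annually
School district tax = $2,166.36 annually
Municipal property tax = $2,742.30 × 2 = $5,484.60 annually
Total annual escrow = $1,680.60 + $2,166.36 + $5,484.60 = $9,331.56
Monthly = $9,331.56 ÷ 12 = $777.63
Monthly shortage recovery: $508.80 ÷ 12 = $42.40
New monthly escrow = $777.63 + $42.40 = $820.03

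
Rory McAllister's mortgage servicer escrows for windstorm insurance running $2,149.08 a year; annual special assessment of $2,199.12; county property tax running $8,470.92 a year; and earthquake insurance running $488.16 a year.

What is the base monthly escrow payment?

$1,108.94

Windstorm insurance: $2,149.08 annually
Special assessment: $2,199.12 annually
County property tax: $8,470.92 annually
Earthquake insurance: $488.16 annually
Total per year = $13,307.28
Per month = $13,307.28 / 12 = $1,108.94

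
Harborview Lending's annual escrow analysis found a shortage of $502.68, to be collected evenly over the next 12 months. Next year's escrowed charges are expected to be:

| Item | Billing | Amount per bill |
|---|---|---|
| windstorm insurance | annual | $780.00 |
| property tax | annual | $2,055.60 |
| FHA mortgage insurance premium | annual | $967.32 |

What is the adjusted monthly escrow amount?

$358.80

Windstorm insurance = $780.00 annually
Property tax = $2,055.60 annually
FHA mortgage insurance premium = $967.32 annually
Total per year = $3,802.92
Base monthly escrow = $3,802.92 / 12 = $316.91
Shortage spread = $502.68 ÷ 12 = $41.89/mo
Adjusted monthly = $316.91 + $41.89 = $358.80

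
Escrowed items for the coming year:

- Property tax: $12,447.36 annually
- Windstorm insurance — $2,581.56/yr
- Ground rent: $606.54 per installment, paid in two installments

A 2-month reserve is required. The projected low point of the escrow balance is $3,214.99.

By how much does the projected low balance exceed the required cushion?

Property tax — $12,447.36
Windstorm insurance — $2,581.56
Ground rent — $606.54 × 2 = $1,213.08
Yearly total = $12,447.36 + $2,581.56 + $1,213.08 = $16,242.00
Base monthly escrow = $16,242.00 / 12 = $1,353.50
Required reserve = 2 × $1,353.50 = $2,707.00
Surplus = $3,214.99 − $2,707.00 = $507.99

$507.99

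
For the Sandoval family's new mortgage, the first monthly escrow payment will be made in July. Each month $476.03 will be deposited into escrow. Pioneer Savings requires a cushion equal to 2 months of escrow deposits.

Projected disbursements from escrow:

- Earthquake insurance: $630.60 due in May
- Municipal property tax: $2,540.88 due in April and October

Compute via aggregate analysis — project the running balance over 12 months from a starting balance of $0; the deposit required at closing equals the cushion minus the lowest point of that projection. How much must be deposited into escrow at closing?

$1,588.82

Cushion = 2 × $476.03 = $952.06
Trial balance (start $0, +$476.03 each month, − disbursements):
  Jul: +$476.03 → $476.03
  Aug: +$476.03 → $952.06
  Sep: +$476.03 → $1,428.09
  Oct: +$476.03 − $2,540.88 → -$636.76
  Nov: +$476.03 → -$160.73
  Dec: +$476.03 → $315.30
  Jan: +$476.03 → $791.33
  Feb: +$476.03 → $1,267.36
  Mar: +$476.03 → $1,743.39
  Apr: +$476.03 − $2,540.88 → -$321.46
  May: +$476.03 − $630.60 → -$476.03
  Jun: +$476.03 → $0.00
Lowest trial balance = -$636.76 (Oct)
Initial deposit = cushion − low point = $952.06 − (-$636.76) = $1,588.82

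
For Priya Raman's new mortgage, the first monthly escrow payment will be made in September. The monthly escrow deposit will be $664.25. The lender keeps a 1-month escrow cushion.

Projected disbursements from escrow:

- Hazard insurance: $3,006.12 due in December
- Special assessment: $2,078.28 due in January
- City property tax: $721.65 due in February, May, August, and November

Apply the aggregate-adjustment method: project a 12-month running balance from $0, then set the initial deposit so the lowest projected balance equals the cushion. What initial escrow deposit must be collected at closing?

$3,206.45

Cushion = 1 × $664.25 = $664.25
Trial balance (start $0, +$664.25 each month, − disbursements):
  Sep: +$664.25 → $664.25
  Oct: +$664.25 → $1,328.50
  Nov: +$664.25 − $721.65 → $1,271.10
  Dec: +$664.25 − $3,006.12 → -$1,070.77
  Jan: +$664.25 − $2,078.28 → -$2,484.80
  Feb: +$664.25 − $721.65 → -$2,542.20
  Mar: +$664.25 → -$1,877.95
  Apr: +$664.25 → -$1,213.70
  May: +$664.25 − $721.65 → -$1,271.10
  Jun: +$664.25 → -$606.85
  Jul: +$664.25 → $57.40
  Aug: +$664.25 − $721.65 → $0.00
Lowest trial balance = -$2,542.20 (Feb)
Initial deposit = cushion − low point = $664.25 − (-$2,542.20) = $3,206.45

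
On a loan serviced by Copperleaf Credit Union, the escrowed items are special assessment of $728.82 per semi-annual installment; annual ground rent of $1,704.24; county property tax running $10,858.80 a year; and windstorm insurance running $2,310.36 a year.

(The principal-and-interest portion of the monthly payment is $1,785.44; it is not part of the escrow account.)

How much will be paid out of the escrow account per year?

Special assessment: $728.82 × 2 = $1,457.64/yr
Ground rent: $1,704.24/yr
County property tax: $10,858.80/yr
Windstorm insurance: $2,310.36/yr
Yearly total = $1,457.64 + $1,704.24 + $10,858.80 + $2,310.36 = $16,331.04

$16,331.04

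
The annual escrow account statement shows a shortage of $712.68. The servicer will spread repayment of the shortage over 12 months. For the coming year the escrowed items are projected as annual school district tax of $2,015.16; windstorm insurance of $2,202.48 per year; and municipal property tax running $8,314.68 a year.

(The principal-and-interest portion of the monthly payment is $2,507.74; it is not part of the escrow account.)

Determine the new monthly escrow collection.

School district tax — $2,015.16 annually
Windstorm insurance — $2,202.48 annually
Municipal property tax — $8,314.68 annually
Total per year = $2,015.16 + $2,202.48 + $8,314.68 = $12,532.32
Per month = $12,532.32 ÷ 12 = $1,044.36
Shortage spread = $712.68 ÷ 12 = $59.39/mo
Adjusted monthly = $1,044.36 + $59.39 = $1,103.75

$1,103.75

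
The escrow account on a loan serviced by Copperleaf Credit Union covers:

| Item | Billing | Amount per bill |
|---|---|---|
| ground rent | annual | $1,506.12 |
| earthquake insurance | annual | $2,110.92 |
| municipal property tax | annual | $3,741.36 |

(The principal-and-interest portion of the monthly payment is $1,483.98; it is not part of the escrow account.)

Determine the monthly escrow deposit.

Ground rent: $1,506.12 annually
Earthquake insurance: $2,110.92 annually
Municipal property tax: $3,741.36 annually
Total annual escrow = $7,358.40
Base monthly escrow = $7,358.40 / 12 = $613.20

$613.20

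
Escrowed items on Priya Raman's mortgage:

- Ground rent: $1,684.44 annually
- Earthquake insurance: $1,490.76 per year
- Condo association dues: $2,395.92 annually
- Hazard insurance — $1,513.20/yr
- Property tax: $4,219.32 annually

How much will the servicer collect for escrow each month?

$941.97

Ground rent: $1,684.44 annually
Earthquake insurance: $1,490.76 annually
Condo association dues: $2,395.92 annually
Hazard insurance: $1,513.20 annually
Property tax: $4,219.32 annually
Annual escrow total = $1,684.44 + $1,490.76 + $2,395.92 + $1,513.20 + $4,219.32 = $11,303.64
Monthly = $11,303.64 ÷ 12 = $941.97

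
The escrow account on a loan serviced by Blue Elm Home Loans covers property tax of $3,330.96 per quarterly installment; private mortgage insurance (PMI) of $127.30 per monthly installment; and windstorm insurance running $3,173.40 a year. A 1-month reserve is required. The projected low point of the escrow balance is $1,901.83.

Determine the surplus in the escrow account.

Property tax: $3,330.96 × 4 = $13,323.84 per year
Private mortgage insurance (PMI): $127.30 × 12 = $1,527.60 per year
Windstorm insurance: $3,173.40 per year
Yearly total = $13,323.84 + $1,527.60 + $3,173.40 = $18,024.84
Base monthly escrow = $18,024.84 ÷ 12 = $1,502.07
Required cushion = 1 × $1,502.07 = $1,502.07
Surplus = $1,901.83 − $1,502.07 = $399.76

$399.76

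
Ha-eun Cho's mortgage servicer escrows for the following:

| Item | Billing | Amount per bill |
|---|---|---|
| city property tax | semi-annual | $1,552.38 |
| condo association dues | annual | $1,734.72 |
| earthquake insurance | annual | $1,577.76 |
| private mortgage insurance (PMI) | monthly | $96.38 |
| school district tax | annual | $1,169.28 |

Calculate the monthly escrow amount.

$728.59

City property tax = $1,552.38 × 2 = $3,104.76 annually
Condo association dues = $1,734.72 annually
Earthquake insurance = $1,577.76 annually
Private mortgage insurance (PMI) = $96.38 × 12 = $1,156.56 annually
School district tax = $1,169.28 annually
Combined annual = $8,743.08
Base monthly escrow = $8,743.08 ÷ 12 = $728.59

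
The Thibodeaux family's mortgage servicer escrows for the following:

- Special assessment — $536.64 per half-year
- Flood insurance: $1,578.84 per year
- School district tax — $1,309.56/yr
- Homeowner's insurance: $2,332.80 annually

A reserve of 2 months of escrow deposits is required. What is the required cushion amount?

$1,049.08

Special assessment = $536.64 × 2 = $1,073.28 annually
Flood insurance = $1,578.84 annually
School district tax = $1,309.56 annually
Homeowner's insurance = $2,332.80 annually
Total annual escrow = $6,294.48
Monthly = $6,294.48 ÷ 12 = $524.54
Required cushion = 2 × $524.54 = $1,049.08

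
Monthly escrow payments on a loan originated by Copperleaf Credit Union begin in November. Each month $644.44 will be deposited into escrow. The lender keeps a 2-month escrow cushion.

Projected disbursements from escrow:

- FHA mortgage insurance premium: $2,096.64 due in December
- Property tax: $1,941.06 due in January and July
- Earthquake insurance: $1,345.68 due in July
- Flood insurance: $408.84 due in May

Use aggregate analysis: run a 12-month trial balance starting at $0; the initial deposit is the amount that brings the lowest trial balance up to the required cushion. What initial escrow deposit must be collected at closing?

Cushion = 2 × $644.44 = $1,288.88
Trial balance (start $0, +$644.44 each month, − disbursements):
  Nov: +$644.44 → $644.44
  Dec: +$644.44 − $2,096.64 → -$807.76
  Jan: +$644.44 − $1,941.06 → -$2,104.38
  Feb: +$644.44 → -$1,459.94
  Mar: +$644.44 → -$815.50
  Apr: +$644.44 → -$171.06
  May: +$644.44 − $408.84 → $64.54
  Jun: +$644.44 → $708.98
  Jul: +$644.44 − $3,286.74 → -$1,933.32
  Aug: +$644.44 → -$1,288.88
  Sep: +$644.44 → -$644.44
  Oct: +$644.44 → $0.00
Lowest trial balance = -$2,104.38 (Jan)
Initial deposit = cushion − low point = $1,288.88 − (-$2,104.38) = $3,393.26

$3,393.26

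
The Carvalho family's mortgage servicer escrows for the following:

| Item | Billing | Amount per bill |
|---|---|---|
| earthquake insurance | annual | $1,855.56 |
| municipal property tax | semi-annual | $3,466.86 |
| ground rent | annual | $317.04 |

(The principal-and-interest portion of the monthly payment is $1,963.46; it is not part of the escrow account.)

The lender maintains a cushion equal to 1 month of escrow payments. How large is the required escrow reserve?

Earthquake insurance = $1,855.56 annually
Municipal property tax = $3,466.86 × 2 = $6,933.72 annually
Ground rent = $317.04 annually
Total per year = $9,106.32
Per month = $9,106.32 / 12 = $758.86
Cushion = 1 × $758.86 = $758.86

$758.86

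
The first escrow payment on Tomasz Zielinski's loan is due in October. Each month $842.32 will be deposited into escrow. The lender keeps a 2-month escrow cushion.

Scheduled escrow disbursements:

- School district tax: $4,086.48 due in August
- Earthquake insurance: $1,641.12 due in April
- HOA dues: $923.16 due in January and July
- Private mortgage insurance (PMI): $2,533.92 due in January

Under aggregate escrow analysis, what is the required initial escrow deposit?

$2,526.96

Cushion = 2 × $842.32 = $1,684.64
Trial balance (start $0, +$842.32 each month, − disbursements):
  Oct: +$842.32 → $842.32
  Nov: +$842.32 → $1,684.64
  Dec: +$842.32 → $2,526.96
  Jan: +$842.32 − $3,457.08 → -$87.80
  Feb: +$842.32 → $754.52
  Mar: +$842.32 → $1,596.84
  Apr: +$842.32 − $1,641.12 → $798.04
  May: +$842.32 → $1,640.36
  Jun: +$842.32 → $2,482.68
  Jul: +$842.32 − $923.16 → $2,401.84
  Aug: +$842.32 − $4,086.48 → -$842.32
  Sep: +$842.32 → $0.00
Lowest trial balance = -$842.32 (Aug)
Initial deposit = cushion − low point = $1,684.64 − (-$842.32) = $2,526.96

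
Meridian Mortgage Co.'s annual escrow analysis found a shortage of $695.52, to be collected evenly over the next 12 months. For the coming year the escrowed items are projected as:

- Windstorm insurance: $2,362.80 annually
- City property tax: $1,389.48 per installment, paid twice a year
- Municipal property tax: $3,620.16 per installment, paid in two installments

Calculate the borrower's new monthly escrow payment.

$1,089.80

Windstorm insurance: $2,362.80 annually
City property tax: $1,389.48 × 2 = $2,778.96 annually
Municipal property tax: $3,620.16 × 2 = $7,240.32 annually
Yearly total = $2,362.80 + $2,778.96 + $7,240.32 = $12,382.08
Per month = $12,382.08 / 12 = $1,031.84
Monthly shortage recovery: $695.52 / 12 = $57.96
Adjusted monthly = $1,031.84 + $57.96 = $1,089.80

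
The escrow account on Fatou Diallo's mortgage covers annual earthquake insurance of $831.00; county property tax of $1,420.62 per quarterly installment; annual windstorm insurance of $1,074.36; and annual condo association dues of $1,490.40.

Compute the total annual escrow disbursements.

Earthquake insurance = $831.00 per year
County property tax = $1,420.62 × 4 = $5,682.48 per year
Windstorm insurance = $1,074.36 per year
Condo association dues = $1,490.40 per year
Combined annual = $9,078.24

$9,078.24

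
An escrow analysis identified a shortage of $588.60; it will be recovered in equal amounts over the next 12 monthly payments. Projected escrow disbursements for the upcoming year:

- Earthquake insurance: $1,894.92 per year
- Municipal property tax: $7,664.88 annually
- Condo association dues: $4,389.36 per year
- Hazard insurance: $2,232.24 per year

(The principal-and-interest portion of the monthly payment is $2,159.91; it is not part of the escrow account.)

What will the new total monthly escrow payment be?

$1,397.50

Earthquake insurance = $1,894.92 per year
Municipal property tax = $7,664.88 per year
Condo association dues = $4,389.36 per year
Hazard insurance = $2,232.24 per year
Annual escrow total = $16,181.40
Monthly escrow = $16,181.40 / 12 = $1,348.45
Shortage spread = $588.60 ÷ 12 = $49.05/mo
New monthly escrow = $1,348.45 + $49.05 = $1,397.50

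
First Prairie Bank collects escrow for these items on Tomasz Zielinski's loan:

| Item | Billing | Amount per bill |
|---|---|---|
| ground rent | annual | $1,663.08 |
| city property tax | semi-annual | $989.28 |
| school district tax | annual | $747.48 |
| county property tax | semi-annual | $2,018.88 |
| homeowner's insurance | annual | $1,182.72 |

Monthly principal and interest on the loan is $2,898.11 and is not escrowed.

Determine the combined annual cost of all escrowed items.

$9,609.60

Ground rent — $1,663.08
City property tax — $989.28 × 2 = $1,978.56
School district tax — $747.48
County property tax — $2,018.88 × 2 = $4,037.76
Homeowner's insurance — $1,182.72
Annual escrow total = $9,609.60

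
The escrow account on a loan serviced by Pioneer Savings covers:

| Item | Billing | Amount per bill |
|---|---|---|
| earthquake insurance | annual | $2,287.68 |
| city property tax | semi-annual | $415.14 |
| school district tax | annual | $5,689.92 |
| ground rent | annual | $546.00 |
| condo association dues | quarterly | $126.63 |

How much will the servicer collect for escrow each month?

Earthquake insurance — $2,287.68 annually
City property tax — $415.14 × 2 = $830.28 annually
School district tax — $5,689.92 annually
Ground rent — $546.00 annually
Condo association dues — $126.63 × 4 = $506.52 annually
Annual escrow total = $2,287.68 + $830.28 + $5,689.92 + $546.00 + $506.52 = $9,860.40
Monthly escrow = $9,860.40 / 12 = $821.70

$821.70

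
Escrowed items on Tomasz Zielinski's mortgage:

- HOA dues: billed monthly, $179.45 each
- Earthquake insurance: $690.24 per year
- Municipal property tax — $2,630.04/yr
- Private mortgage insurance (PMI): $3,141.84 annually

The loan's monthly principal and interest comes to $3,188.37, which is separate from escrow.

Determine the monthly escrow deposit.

HOA dues = $179.45 × 12 = $2,153.40
Earthquake insurance = $690.24
Municipal property tax = $2,630.04
Private mortgage insurance (PMI) = $3,141.84
Annual escrow total = $2,153.40 + $690.24 + $2,630.04 + $3,141.84 = $8,615.52
Monthly escrow = $8,615.52 / 12 = $717.96

$717.96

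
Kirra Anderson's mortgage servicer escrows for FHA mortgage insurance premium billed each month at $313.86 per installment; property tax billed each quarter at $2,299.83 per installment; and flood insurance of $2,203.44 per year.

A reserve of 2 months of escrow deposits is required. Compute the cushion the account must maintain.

FHA mortgage insurance premium = $313.86 × 12 = $3,766.32/yr
Property tax = $2,299.83 × 4 = $9,199.32/yr
Flood insurance = $2,203.44/yr
Total annual escrow = $3,766.32 + $9,199.32 + $2,203.44 = $15,169.08
Per month = $15,169.08 / 12 = $1,264.09
Cushion = 2 × $1,264.09 = $2,528.18

$2,528.18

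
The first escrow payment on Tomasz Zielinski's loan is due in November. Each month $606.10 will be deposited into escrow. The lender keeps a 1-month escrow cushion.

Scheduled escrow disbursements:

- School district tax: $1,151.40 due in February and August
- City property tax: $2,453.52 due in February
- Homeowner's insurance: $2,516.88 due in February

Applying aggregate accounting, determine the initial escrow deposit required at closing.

Cushion = 1 × $606.10 = $606.10
Trial balance (start $0, +$606.10 each month, − disbursements):
  Nov: +$606.10 → $606.10
  Dec: +$606.10 → $1,212.20
  Jan: +$606.10 → $1,818.30
  Feb: +$606.10 − $6,121.80 → -$3,697.40
  Mar: +$606.10 → -$3,091.30
  Apr: +$606.10 → -$2,485.20
  May: +$606.10 → -$1,879.10
  Jun: +$606.10 → -$1,273.00
  Jul: +$606.10 → -$666.90
  Aug: +$606.10 − $1,151.40 → -$1,212.20
  Sep: +$606.10 → -$606.10
  Oct: +$606.10 → $0.00
Lowest trial balance = -$3,697.40 (Feb)
Initial deposit = cushion − low point = $606.10 − (-$3,697.40) = $4,303.50

$4,303.50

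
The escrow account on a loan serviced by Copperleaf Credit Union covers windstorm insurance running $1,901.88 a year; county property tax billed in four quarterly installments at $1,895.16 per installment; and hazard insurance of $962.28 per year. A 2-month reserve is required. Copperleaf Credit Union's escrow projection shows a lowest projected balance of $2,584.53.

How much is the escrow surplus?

$843.73

Windstorm insurance: $1,901.88
County property tax: $1,895.16 × 4 = $7,580.64
Hazard insurance: $962.28
Total per year = $10,444.80
Base monthly escrow = $10,444.80 ÷ 12 = $870.40
Cushion = 2 × $870.40 = $1,740.80
Excess over cushion: $2,584.53 − $1,740.80 = $843.73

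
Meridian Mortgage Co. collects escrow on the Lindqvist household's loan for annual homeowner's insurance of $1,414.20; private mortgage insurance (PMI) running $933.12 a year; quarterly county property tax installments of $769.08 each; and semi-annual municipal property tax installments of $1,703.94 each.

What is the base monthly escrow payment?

Homeowner's insurance: $1,414.20 annually
Private mortgage insurance (PMI): $933.12 annually
County property tax: $769.08 × 4 = $3,076.32 annually
Municipal property tax: $1,703.94 × 2 = $3,407.88 annually
Yearly total = $1,414.20 + $933.12 + $3,076.32 + $3,407.88 = $8,831.52
Base monthly escrow = $8,831.52 ÷ 12 = $735.96

$735.96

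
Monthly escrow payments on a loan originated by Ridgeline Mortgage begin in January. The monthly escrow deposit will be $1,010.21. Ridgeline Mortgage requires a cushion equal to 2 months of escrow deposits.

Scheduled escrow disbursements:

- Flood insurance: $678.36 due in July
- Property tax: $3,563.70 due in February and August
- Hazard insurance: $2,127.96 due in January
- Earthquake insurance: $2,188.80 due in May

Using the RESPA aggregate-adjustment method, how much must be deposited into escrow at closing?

$6,061.26

Cushion = 2 × $1,010.21 = $2,020.42
Trial balance (start $0, +$1,010.21 each month, − disbursements):
  Jan: +$1,010.21 − $2,127.96 → -$1,117.75
  Feb: +$1,010.21 − $3,563.70 → -$3,671.24
  Mar: +$1,010.21 → -$2,661.03
  Apr: +$1,010.21 → -$1,650.82
  May: +$1,010.21 − $2,188.80 → -$2,829.41
  Jun: +$1,010.21 → -$1,819.20
  Jul: +$1,010.21 − $678.36 → -$1,487.35
  Aug: +$1,010.21 − $3,563.70 → -$4,040.84
  Sep: +$1,010.21 → -$3,030.63
  Oct: +$1,010.21 → -$2,020.42
  Nov: +$1,010.21 → -$1,010.21
  Dec: +$1,010.21 → $0.00
Lowest trial balance = -$4,040.84 (Aug)
Initial deposit = cushion − low point = $2,020.42 − (-$4,040.84) = $6,061.26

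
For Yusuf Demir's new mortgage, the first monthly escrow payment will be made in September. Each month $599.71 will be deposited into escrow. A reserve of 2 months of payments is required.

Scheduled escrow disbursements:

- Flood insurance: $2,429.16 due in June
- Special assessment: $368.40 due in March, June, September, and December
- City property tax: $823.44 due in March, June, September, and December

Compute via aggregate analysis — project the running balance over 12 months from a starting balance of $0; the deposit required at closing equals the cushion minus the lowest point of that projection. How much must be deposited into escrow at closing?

Cushion = 2 × $599.71 = $1,199.42
Trial balance (start $0, +$599.71 each month, − disbursements):
  Sep: +$599.71 − $1,191.84 → -$592.13
  Oct: +$599.71 → $7.58
  Nov: +$599.71 → $607.29
  Dec: +$599.71 − $1,191.84 → $15.16
  Jan: +$599.71 → $614.87
  Feb: +$599.71 → $1,214.58
  Mar: +$599.71 − $1,191.84 → $622.45
  Apr: +$599.71 → $1,222.16
  May: +$599.71 → $1,821.87
  Jun: +$599.71 − $3,621.00 → -$1,199.42
  Jul: +$599.71 → -$599.71
  Aug: +$599.71 → $0.00
Lowest trial balance = -$1,199.42 (Jun)
Initial deposit = cushion − low point = $1,199.42 − (-$1,199.42) = $2,398.84

$2,398.84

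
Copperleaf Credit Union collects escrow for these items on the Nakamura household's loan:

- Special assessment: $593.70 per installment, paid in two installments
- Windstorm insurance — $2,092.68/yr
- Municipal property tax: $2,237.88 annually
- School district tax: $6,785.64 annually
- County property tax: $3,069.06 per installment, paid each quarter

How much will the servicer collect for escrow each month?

$2,048.32

Special assessment — $593.70 × 2 = $1,187.40 annually
Windstorm insurance — $2,092.68 annually
Municipal property tax — $2,237.88 annually
School district tax — $6,785.64 annually
County property tax — $3,069.06 × 4 = $12,276.24 annually
Yearly total = $24,579.84
Per month = $24,579.84 / 12 = $2,048.32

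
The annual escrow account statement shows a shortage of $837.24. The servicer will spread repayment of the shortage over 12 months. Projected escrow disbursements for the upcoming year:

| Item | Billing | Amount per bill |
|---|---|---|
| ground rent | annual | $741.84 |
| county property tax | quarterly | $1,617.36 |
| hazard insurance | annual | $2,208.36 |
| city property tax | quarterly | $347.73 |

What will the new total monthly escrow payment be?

$970.65

Ground rent: $741.84 per year
County property tax: $1,617.36 × 4 = $6,469.44 per year
Hazard insurance: $2,208.36 per year
City property tax: $347.73 × 4 = $1,390.92 per year
Total annual escrow = $741.84 + $6,469.44 + $2,208.36 + $1,390.92 = $10,810.56
Monthly = $10,810.56 ÷ 12 = $900.88
Shortage per month = $837.24 / 12 = $69.77
Adjusted monthly = $900.88 + $69.77 = $970.65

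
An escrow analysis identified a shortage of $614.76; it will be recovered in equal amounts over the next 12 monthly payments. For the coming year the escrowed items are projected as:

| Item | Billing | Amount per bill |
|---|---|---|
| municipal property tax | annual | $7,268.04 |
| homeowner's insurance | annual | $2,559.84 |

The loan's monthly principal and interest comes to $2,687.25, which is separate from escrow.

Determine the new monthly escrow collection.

Municipal property tax: $7,268.04/yr
Homeowner's insurance: $2,559.84/yr
Annual escrow total = $9,827.88
Base monthly escrow = $9,827.88 ÷ 12 = $818.99
Shortage per month = $614.76 ÷ 12 = $51.23
New monthly escrow = $818.99 + $51.23 = $870.22

$870.22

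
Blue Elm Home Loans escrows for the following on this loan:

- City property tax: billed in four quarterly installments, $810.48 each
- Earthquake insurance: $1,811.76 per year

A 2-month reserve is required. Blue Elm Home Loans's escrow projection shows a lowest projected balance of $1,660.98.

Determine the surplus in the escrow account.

City property tax: $810.48 × 4 = $3,241.92 annually
Earthquake insurance: $1,811.76 annually
Combined annual = $3,241.92 + $1,811.76 = $5,053.68
Monthly escrow = $5,053.68 / 12 = $421.14
Cushion = 2 × $421.14 = $842.28
Surplus = $1,660.98 − $842.28 = $818.70

$818.70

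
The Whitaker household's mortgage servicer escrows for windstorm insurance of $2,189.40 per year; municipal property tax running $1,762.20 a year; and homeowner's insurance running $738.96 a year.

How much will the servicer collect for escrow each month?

$390.88

Windstorm insurance = $2,189.40
Municipal property tax = $1,762.20
Homeowner's insurance = $738.96
Annual escrow total = $2,189.40 + $1,762.20 + $738.96 = $4,690.56
Monthly = $4,690.56 ÷ 12 = $390.88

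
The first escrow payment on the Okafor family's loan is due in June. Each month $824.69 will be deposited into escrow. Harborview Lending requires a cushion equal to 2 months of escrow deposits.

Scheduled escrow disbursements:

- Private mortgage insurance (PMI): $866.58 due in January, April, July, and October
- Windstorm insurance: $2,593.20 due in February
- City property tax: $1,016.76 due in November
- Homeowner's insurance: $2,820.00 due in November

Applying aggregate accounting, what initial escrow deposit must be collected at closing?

$3,256.87

Cushion = 2 × $824.69 = $1,649.38
Trial balance (start $0, +$824.69 each month, − disbursements):
  Jun: +$824.69 → $824.69
  Jul: +$824.69 − $866.58 → $782.80
  Aug: +$824.69 → $1,607.49
  Sep: +$824.69 → $2,432.18
  Oct: +$824.69 − $866.58 → $2,390.29
  Nov: +$824.69 − $3,836.76 → -$621.78
  Dec: +$824.69 → $202.91
  Jan: +$824.69 − $866.58 → $161.02
  Feb: +$824.69 − $2,593.20 → -$1,607.49
  Mar: +$824.69 → -$782.80
  Apr: +$824.69 − $866.58 → -$824.69
  May: +$824.69 → $0.00
Lowest trial balance = -$1,607.49 (Feb)
Initial deposit = cushion − low point = $1,649.38 − (-$1,607.49) = $3,256.87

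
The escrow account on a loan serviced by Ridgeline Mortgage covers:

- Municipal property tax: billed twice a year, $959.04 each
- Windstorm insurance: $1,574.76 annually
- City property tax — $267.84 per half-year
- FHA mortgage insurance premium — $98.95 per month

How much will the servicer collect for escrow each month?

Municipal property tax = $959.04 × 2 = $1,918.08
Windstorm insurance = $1,574.76
City property tax = $267.84 × 2 = $535.68
FHA mortgage insurance premium = $98.95 × 12 = $1,187.40
Combined annual = $5,215.92
Monthly = $5,215.92 / 12 = $434.66

$434.66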